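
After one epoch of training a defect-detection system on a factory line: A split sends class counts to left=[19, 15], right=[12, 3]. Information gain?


Parent = [31, 18], H_parent = 0.9486
H_left = 0.99 (n=34), H_right = 0.7219 (n=15)
H_children = (34/49)·0.99 + (15/49)·0.7219 = 0.9079
IG = 0.9486 - 0.9079 = 0.0407

0.0407


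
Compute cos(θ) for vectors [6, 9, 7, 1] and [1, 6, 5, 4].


A·B = 6·1 + 9·6 + 7·5 + 1·4 = 99
‖A‖ = √167 = 12.9228, ‖B‖ = √78 = 8.8318
cos = 99/(√167·√78) = 99/√13026 = 0.8674

0.8674


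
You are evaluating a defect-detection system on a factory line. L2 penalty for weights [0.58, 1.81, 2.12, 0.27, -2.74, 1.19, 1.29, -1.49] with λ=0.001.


‖w‖₂² = (0.58)² + (1.81)² + (2.12)² + (0.27)² + (-2.74)² + (1.19)² + (1.29)² + (-1.49)²
     = 0.3364 + 3.2761 + 4.4944 + 0.0729 + 7.5076 + 1.4161 + 1.6641 + 2.2201
     = 20.9877
λ·‖w‖₂² = 0.001·20.9877 = 0.020988

0.020988


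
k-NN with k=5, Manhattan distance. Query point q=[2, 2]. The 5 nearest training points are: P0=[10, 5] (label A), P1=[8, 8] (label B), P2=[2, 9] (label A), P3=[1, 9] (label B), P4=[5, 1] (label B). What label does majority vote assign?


d(q,P0) = 11  (label A)
d(q,P1) = 12  (label B)
d(q,P2) = 7  (label A)
d(q,P3) = 8  (label B)
d(q,P4) = 4  (label B)
Votes: A=2, B=3
Majority → B

B


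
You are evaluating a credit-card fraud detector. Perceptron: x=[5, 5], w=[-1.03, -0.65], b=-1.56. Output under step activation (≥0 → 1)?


z = (5)·(-1.03) + (5)·(-0.65) - 1.56
  = -9.96
step(z) = 0 (z<0)

0


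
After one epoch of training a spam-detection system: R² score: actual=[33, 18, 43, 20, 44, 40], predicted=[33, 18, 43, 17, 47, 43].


ȳ = 33
SS_res = Σ(y-ŷ)² = 27
SS_tot = Σ(y-ȳ)² = 664
R² = 1 - SS_res/SS_tot = 1 - 0.0407 = 0.9593

0.9593


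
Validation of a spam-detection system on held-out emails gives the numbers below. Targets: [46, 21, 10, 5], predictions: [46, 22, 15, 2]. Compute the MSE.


Squared errors: (46-46)²=0, (21-22)²=1, (10-15)²=25, (5-2)²=9
Sum = 35
MSE = 35/4 = 35/4

35/4


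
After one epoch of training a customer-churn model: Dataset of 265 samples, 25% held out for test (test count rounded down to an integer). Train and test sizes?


Test = ⌊265·25/100⌋ = 66
Train = 265 - 66 = 199

Train: 199, Test: 66


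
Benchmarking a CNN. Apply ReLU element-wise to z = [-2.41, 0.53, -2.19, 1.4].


ReLU(-2.41) = max(0, -2.41) = 0.0
ReLU(0.53) = max(0, 0.53) = 0.53
ReLU(-2.19) = max(0, -2.19) = 0.0
ReLU(1.4) = max(0, 1.4) = 1.4
result = [0.0, 0.53, 0.0, 1.4]

[0.0, 0.53, 0.0, 1.4]


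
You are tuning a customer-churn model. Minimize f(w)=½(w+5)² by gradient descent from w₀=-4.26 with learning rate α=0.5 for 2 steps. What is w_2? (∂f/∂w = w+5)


step 1: grad = -4.26+5 = 0.74; w = -4.26 - 0.5·(0.74) = -4.63
step 2: grad = -4.63+5 = 0.37; w = -4.63 - 0.5·(0.37) = -4.815

-4.815


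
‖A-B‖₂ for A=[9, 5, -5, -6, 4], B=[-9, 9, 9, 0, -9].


d = √((9+ 9)² + (5-9)² + (-5-9)² + (-6-0)² + (4+ 9)²)
  = √(324 + 16 + 196 + 36 + 169)
  = √741 = 27.2213

27.2213


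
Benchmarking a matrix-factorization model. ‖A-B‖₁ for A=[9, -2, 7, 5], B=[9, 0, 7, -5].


d = |9-9| + |-2-0| + |7-7| + |5+ 5|
  = 0 + 2 + 0 + 10
  = 12

12


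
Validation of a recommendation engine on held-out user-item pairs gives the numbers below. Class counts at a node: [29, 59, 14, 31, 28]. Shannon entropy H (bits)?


Probabilities: [29/161, 59/161, 14/161, 31/161, 28/161] ≈ [0.1801, 0.3665, 0.087, 0.1925, 0.1739]
H = -((29/161)·log₂(29/161) + (59/161)·log₂(59/161) + (14/161)·log₂(14/161) + (31/161)·log₂(31/161) + (28/161)·log₂(28/161))
  = 2.1791 bits

2.1791 bits


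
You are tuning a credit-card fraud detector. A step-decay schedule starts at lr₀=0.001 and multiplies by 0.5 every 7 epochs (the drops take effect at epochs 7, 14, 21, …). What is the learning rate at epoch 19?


n_drops = ⌊19/7⌋ = 2
lr = 0.001·0.5^2 = 0.001·0.25 = 0.00025

0.00025


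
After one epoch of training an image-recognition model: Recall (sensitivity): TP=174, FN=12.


Recall = TP/(TP+FN)
= 174/(174+12)
= 174/186 = 93.55%

93.55%


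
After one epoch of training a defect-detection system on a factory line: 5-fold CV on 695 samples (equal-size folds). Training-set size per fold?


Fold size = 695/5 = 139
Training per fold = 695 - 139 = 556

556


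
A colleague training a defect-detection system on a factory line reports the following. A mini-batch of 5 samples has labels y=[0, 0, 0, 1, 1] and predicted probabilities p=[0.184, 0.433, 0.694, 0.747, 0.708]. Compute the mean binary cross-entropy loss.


L[0] = -ln(1-0.184) = -ln(0.816) = 0.2033
L[1] = -ln(1-0.433) = -ln(0.567) = 0.5674
L[2] = -ln(1-0.694) = -ln(0.306) = 1.1842
L[3] = -ln(0.747) = 0.2917
L[4] = -ln(0.708) = 0.3453
mean = (0.2033 + 0.5674 + 1.1842 + 0.2917 + 0.3453)/5 = 0.5184

0.5184


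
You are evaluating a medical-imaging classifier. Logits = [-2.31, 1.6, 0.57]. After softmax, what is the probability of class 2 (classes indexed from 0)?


Exponentials: e^-2.31=0.0993, e^1.6=4.953, e^0.57=1.7683
Sum = 6.8206
Softmax = [0.0146, 0.7262, 0.2593]
p[2] = 1.7683/6.8206 = 0.2593

0.2593


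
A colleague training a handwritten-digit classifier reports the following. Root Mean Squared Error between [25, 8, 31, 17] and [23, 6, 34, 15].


MSE = 21/4 = 5.25
RMSE = √(21/4) = 2.2913

2.2913


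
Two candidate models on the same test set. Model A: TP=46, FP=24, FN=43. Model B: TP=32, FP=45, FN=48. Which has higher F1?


Model A: P=46/70=0.6571, R=46/89=0.5169, F1=2PR/(P+R)=2TP/(2TP+FP+FN)=92/159=0.5786
Model B: P=32/77=0.4156, R=32/80=0.4, F1=2PR/(P+R)=2TP/(2TP+FP+FN)=64/157=0.4076
0.5786 > 0.4076 → Model A

Model A


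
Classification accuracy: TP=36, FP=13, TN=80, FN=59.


Accuracy = (TP+TN)/(TP+TN+FP+FN)
= (36+80)/(188)
= 116/188 = 61.7%

61.7%


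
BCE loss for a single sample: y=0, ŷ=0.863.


BCE = -[y·ln(p) + (1-y)·ln(1-p)]
= -0 - 1·ln(1-0.863)
= -ln(0.137) = 1.9878

1.9878


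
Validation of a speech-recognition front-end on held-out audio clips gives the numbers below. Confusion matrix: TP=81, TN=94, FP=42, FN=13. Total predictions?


Total = TP + TN + FP + FN
= 81 + 94 + 42 + 13
= 230
(Predicted positive: 123, predicted negative: 107)

230


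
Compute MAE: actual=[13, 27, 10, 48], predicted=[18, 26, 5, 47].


Absolute errors: |13-18|=5, |27-26|=1, |10-5|=5, |48-47|=1
Sum = 12
MAE = 12/4 = 3

3


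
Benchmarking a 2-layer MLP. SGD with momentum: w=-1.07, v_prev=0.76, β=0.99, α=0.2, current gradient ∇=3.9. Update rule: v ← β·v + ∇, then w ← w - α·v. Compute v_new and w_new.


v_new = 0.99·0.76 + 3.9 = 0.7524 + 3.9 = 4.6524
w_new = -1.07 - 0.2·4.6524 = -1.07 - 0.93048 = -2.00048

v_new=4.6524, w_new=-2.00048


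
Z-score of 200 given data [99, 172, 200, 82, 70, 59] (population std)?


μ = 113.6667, σ = 53.181
z = (200 - 113.6667)/53.181 = 1.6234

1.6234


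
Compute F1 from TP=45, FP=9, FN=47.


Precision = 45/54 = 0.8333
Recall = 45/92 = 0.4891
F1 = 2·P·R/(P+R) = 2·TP/(2·TP+FP+FN) = 90/(90+9+47) = 90/146 = 0.6164

0.6164


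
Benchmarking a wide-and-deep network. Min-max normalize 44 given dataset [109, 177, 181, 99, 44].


min=44, max=181
(44-44)/(181-44) = 0/137 = 0.0

0.0


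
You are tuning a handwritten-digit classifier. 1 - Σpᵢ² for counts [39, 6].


Probabilities: [39/45, 6/45] ≈ [0.8667, 0.1333]
Σpᵢ² = (1521 + 36)/45² = 1557/2025
Gini = 1 - Σpᵢ² = 1 - 1557/2025 = 0.2311

0.2311


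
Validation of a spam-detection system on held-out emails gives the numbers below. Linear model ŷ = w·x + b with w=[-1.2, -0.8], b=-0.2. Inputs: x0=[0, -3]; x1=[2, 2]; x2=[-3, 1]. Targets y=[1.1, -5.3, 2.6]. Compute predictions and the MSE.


ŷ0 = (-1.2)·(0) + (-0.8)·(-3) - 0.2 = 2.2
ŷ1 = (-1.2)·(2) + (-0.8)·(2) - 0.2 = -4.2
ŷ2 = (-1.2)·(-3) + (-0.8)·(1) - 0.2 = 2.6
errors² = [1.21, 1.21, 0.0]
MSE = 2.4200/3 = 0.8067

0.8067


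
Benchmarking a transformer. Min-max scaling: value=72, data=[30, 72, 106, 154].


min=30, max=154
(72-30)/(154-30) = 42/124 = 0.3387

0.3387


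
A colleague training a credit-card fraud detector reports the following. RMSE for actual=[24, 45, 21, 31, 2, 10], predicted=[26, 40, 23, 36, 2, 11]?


MSE = 59/6 = 9.8333
RMSE = √(59/6) = 3.1358

3.1358


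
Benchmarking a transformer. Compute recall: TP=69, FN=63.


Recall = TP/(TP+FN)
= 69/(69+63)
= 69/132 = 52.27%

52.27%


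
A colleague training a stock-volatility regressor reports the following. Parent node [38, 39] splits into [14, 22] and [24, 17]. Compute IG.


Parent = [38, 39], H_parent = 0.9999
H_left = 0.9641 (n=36), H_right = 0.9789 (n=41)
H_children = (36/77)·0.9641 + (41/77)·0.9789 = 0.972
IG = 0.9999 - 0.972 = 0.0279

0.0279


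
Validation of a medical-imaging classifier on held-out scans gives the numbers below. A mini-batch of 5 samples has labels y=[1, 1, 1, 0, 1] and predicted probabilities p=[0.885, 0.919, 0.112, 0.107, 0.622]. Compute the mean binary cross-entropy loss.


L[0] = -ln(0.885) = 0.1222
L[1] = -ln(0.919) = 0.0845
L[2] = -ln(0.112) = 2.1893
L[3] = -ln(1-0.107) = -ln(0.893) = 0.1132
L[4] = -ln(0.622) = 0.4748
mean = (0.1222 + 0.0845 + 2.1893 + 0.1132 + 0.4748)/5 = 0.5968

0.5968


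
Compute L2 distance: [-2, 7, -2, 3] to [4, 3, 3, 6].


d = √((-2-4)² + (7-3)² + (-2-3)² + (3-6)²)
  = √(36 + 16 + 25 + 9)
  = √86 = 9.2736

9.2736


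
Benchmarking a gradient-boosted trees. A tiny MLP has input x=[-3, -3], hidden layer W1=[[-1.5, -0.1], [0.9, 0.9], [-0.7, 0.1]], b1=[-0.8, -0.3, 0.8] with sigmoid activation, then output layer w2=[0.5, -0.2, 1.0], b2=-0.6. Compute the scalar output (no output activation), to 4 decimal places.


z1[0] = (-1.5)·(-3) + (-0.1)·(-3) - 0.8 = 4.0
z1[1] = (0.9)·(-3) + (0.9)·(-3) - 0.3 = -5.7
z1[2] = (-0.7)·(-3) + (0.1)·(-3) + 0.8 = 2.6
h = sigmoid(z1) = [0.982, 0.0033, 0.9309]
output = (0.5)·(0.982) + (-0.2)·(0.0033) + (1.0)·(0.9309) - 0.6 = 0.8212

0.8212


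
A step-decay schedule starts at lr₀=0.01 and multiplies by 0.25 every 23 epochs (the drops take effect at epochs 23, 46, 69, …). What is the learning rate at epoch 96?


n_drops = ⌊96/23⌋ = 4
lr = 0.01·0.25^4 = 0.01·0.00390625 = 0.0000390625

0.0000390625


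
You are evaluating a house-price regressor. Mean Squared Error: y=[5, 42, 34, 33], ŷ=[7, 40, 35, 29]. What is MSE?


Squared errors: (5-7)²=4, (42-40)²=4, (34-35)²=1, (33-29)²=16
Sum = 25
MSE = 25/4 = 25/4

25/4


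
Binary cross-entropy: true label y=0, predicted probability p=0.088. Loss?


BCE = -[y·ln(p) + (1-y)·ln(1-p)]
= -0 - 1·ln(1-0.088)
= -ln(0.912) = 0.0921

0.0921


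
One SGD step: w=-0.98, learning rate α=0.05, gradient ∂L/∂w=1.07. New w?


w_new = w - α·∇
= -0.98 - 0.05·1.07
= -0.98 - 0.0535
= -1.0335

-1.0335


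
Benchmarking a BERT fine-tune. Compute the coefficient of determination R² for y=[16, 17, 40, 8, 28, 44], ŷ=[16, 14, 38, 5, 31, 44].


ȳ = 25.5
SS_res = Σ(y-ŷ)² = 31
SS_tot = Σ(y-ȳ)² = 1027.5
R² = 1 - SS_res/SS_tot = 1 - 0.0302 = 0.9698

0.9698


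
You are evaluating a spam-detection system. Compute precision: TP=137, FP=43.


Precision = TP/(TP+FP)
= 137/(137+43)
= 137/180 = 76.11%

76.11%


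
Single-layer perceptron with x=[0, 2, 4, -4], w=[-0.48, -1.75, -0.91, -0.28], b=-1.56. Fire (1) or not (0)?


z = (0)·(-0.48) + (2)·(-1.75) + (4)·(-0.91) + (-4)·(-0.28) - 1.56
  = -7.58
step(z) = 0 (z<0)

0


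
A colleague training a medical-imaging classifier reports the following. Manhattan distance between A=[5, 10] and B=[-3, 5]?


d = |5+ 3| + |10-5|
  = 8 + 5
  = 13

13


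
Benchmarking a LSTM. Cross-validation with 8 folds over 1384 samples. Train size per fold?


Fold size = 1384/8 = 173
Training per fold = 1384 - 173 = 1211

1211


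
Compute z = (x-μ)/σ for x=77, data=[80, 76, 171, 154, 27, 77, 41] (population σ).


μ = 89.4286, σ = 49.9853
z = (77 - 89.4286)/49.9853 = -0.2486

-0.2486


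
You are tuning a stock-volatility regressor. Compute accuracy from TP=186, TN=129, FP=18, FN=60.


Accuracy = (TP+TN)/(TP+TN+FP+FN)
= (186+129)/(393)
= 315/393 = 80.15%

80.15%


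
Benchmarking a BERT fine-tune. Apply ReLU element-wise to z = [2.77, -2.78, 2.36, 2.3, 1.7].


ReLU(2.77) = max(0, 2.77) = 2.77
ReLU(-2.78) = max(0, -2.78) = 0.0
ReLU(2.36) = max(0, 2.36) = 2.36
ReLU(2.3) = max(0, 2.3) = 2.3
ReLU(1.7) = max(0, 1.7) = 1.7
result = [2.77, 0.0, 2.36, 2.3, 1.7]

[2.77, 0.0, 2.36, 2.3, 1.7]


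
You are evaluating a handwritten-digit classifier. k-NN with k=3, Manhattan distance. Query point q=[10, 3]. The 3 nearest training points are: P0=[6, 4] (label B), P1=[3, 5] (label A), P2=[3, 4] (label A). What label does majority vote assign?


d(q,P0) = 5  (label B)
d(q,P1) = 9  (label A)
d(q,P2) = 8  (label A)
Votes: A=2, B=1
Majority → A

A


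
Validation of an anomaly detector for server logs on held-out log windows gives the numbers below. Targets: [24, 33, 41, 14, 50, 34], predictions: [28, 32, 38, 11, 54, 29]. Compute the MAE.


Absolute errors: |24-28|=4, |33-32|=1, |41-38|=3, |14-11|=3, |50-54|=4, |34-29|=5
Sum = 20
MAE = 20/6 = 10/3

10/3


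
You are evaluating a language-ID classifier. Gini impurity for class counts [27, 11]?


Probabilities: [27/38, 11/38] ≈ [0.7105, 0.2895]
Σpᵢ² = (729 + 121)/38² = 850/1444
Gini = 1 - Σpᵢ² = 1 - 850/1444 = 0.4114

0.4114


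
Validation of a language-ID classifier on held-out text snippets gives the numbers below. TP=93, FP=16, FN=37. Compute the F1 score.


Precision = 93/109 = 0.8532
Recall = 93/130 = 0.7154
F1 = 2·P·R/(P+R) = 2·TP/(2·TP+FP+FN) = 186/(186+16+37) = 186/239 = 0.7782

0.7782


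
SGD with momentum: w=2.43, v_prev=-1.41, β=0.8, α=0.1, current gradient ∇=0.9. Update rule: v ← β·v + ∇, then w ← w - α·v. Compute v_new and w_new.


v_new = 0.8·-1.41 + 0.9 = -1.128 + 0.9 = -0.228
w_new = 2.43 - 0.1·-0.228 = 2.43 + 0.0228 = 2.4528

v_new=-0.228, w_new=2.4528


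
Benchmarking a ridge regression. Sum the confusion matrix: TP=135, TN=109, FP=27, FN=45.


Total = TP + TN + FP + FN
= 135 + 109 + 27 + 45
= 316
(Predicted positive: 162, predicted negative: 154)

316


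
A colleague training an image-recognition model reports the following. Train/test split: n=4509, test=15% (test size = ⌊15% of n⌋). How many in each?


Test = ⌊4509·15/100⌋ = 676
Train = 4509 - 676 = 3833

Train: 3833, Test: 676


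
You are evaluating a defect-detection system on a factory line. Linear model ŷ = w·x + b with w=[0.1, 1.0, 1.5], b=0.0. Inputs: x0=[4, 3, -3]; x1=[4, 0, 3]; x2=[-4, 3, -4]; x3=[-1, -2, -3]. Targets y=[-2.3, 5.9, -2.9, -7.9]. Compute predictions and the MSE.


ŷ0 = (0.1)·(4) + (1.0)·(3) + (1.5)·(-3) + 0.0 = -1.1
ŷ1 = (0.1)·(4) + (1.0)·(0) + (1.5)·(3) + 0.0 = 4.9
ŷ2 = (0.1)·(-4) + (1.0)·(3) + (1.5)·(-4) + 0.0 = -3.4
ŷ3 = (0.1)·(-1) + (1.0)·(-2) + (1.5)·(-3) + 0.0 = -6.6
errors² = [1.44, 1.0, 0.25, 1.69]
MSE = 4.3800/4 = 1.095

1.095


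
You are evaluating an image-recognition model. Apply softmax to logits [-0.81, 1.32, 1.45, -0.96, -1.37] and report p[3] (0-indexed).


Exponentials: e^-0.81=0.4449, e^1.32=3.7434, e^1.45=4.2631, e^-0.96=0.3829, e^-1.37=0.2541
Sum = 9.0884
Softmax = [0.0489, 0.4119, 0.4691, 0.0421, 0.028]
p[3] = 0.3829/9.0884 = 0.0421

0.0421


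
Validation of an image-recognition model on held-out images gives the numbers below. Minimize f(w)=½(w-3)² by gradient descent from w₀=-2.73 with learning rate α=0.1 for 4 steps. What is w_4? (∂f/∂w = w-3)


step 1: grad = -2.73-3 = -5.73; w = -2.73 - 0.1·(-5.73) = -2.157
step 2: grad = -2.157-3 = -5.157; w = -2.157 - 0.1·(-5.157) = -1.6413
step 3: grad = -1.6413-3 = -4.6413; w = -1.6413 - 0.1·(-4.6413) = -1.17717
step 4: grad = -1.17717-3 = -4.17717; w = -1.17717 - 0.1·(-4.17717) = -0.759453

-0.759453


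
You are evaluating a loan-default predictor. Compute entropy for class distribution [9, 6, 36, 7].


Probabilities: [9/58, 6/58, 36/58, 7/58] ≈ [0.1552, 0.1034, 0.6207, 0.1207]
H = -((9/58)·log₂(9/58) + (6/58)·log₂(6/58) + (36/58)·log₂(36/58) + (7/58)·log₂(7/58))
  = 1.5509 bits

1.5509 bits


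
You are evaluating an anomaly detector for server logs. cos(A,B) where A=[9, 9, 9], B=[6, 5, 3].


A·B = 9·6 + 9·5 + 9·3 = 126
‖A‖ = √243 = 15.5885, ‖B‖ = √70 = 8.3666
cos = 126/(√243·√70) = 126/√17010 = 0.9661

0.9661


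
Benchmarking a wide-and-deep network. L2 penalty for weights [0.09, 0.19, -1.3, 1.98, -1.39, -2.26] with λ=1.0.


‖w‖₂² = (0.09)² + (0.19)² + (-1.3)² + (1.98)² + (-1.39)² + (-2.26)²
     = 0.0081 + 0.0361 + 1.69 + 3.9204 + 1.9321 + 5.1076
     = 12.6943
λ·‖w‖₂² = 1.0·12.6943 = 12.6943

12.6943


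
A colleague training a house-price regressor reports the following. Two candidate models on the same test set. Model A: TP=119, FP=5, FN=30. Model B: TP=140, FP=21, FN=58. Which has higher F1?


Model A: P=119/124=0.9597, R=119/149=0.7987, F1=2PR/(P+R)=2TP/(2TP+FP+FN)=238/273=0.8718
Model B: P=140/161=0.8696, R=140/198=0.7071, F1=2PR/(P+R)=2TP/(2TP+FP+FN)=280/359=0.7799
0.8718 > 0.7799 → Model A

Model A


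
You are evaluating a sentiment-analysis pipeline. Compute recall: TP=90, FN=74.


Recall = TP/(TP+FN)
= 90/(90+74)
= 90/164 = 54.88%

54.88%


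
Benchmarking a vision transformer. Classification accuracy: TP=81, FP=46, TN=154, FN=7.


Accuracy = (TP+TN)/(TP+TN+FP+FN)
= (81+154)/(288)
= 235/288 = 81.6%

81.6%


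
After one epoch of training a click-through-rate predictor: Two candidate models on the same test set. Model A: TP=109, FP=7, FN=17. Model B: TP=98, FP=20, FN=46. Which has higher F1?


Model A: P=109/116=0.9397, R=109/126=0.8651, F1=2PR/(P+R)=2TP/(2TP+FP+FN)=218/242=0.9008
Model B: P=98/118=0.8305, R=98/144=0.6806, F1=2PR/(P+R)=2TP/(2TP+FP+FN)=196/262=0.7481
0.9008 > 0.7481 → Model A

Model A


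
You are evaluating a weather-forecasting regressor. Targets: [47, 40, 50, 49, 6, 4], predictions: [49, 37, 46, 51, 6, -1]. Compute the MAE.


Absolute errors: |47-49|=2, |40-37|=3, |50-46|=4, |49-51|=2, |6-6|=0, |4+ 1|=5
Sum = 16
MAE = 16/6 = 8/3

8/3


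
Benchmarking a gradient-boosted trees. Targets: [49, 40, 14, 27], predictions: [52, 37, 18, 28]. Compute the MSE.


Squared errors: (49-52)²=9, (40-37)²=9, (14-18)²=16, (27-28)²=1
Sum = 35
MSE = 35/4 = 35/4

35/4


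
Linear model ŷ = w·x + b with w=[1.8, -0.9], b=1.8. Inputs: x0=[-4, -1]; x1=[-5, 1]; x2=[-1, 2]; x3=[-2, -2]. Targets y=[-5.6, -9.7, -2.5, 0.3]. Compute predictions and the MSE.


ŷ0 = (1.8)·(-4) + (-0.9)·(-1) + 1.8 = -4.5
ŷ1 = (1.8)·(-5) + (-0.9)·(1) + 1.8 = -8.1
ŷ2 = (1.8)·(-1) + (-0.9)·(2) + 1.8 = -1.8
ŷ3 = (1.8)·(-2) + (-0.9)·(-2) + 1.8 = 0.0
errors² = [1.21, 2.56, 0.49, 0.09]
MSE = 4.3500/4 = 1.0875

1.0875


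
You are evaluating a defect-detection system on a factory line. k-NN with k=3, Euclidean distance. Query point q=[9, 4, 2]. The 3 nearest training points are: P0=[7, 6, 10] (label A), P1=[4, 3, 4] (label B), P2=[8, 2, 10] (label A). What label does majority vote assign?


d(q,P0) = 8.4853  (label A)
d(q,P1) = 5.4772  (label B)
d(q,P2) = 8.3066  (label A)
Votes: A=2, B=1
Majority → A

A


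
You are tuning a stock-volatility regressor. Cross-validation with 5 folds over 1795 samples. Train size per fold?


Fold size = 1795/5 = 359
Training per fold = 1795 - 359 = 1436

1436


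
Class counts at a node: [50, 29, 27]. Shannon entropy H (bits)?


Probabilities: [50/106, 29/106, 27/106] ≈ [0.4717, 0.2736, 0.2547]
H = -((50/106)·log₂(50/106) + (29/106)·log₂(29/106) + (27/106)·log₂(27/106))
  = 1.5255 bits

1.5255 bits


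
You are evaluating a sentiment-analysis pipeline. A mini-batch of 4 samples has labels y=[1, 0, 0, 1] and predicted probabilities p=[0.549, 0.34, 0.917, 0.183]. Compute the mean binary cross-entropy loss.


L[0] = -ln(0.549) = 0.5997
L[1] = -ln(1-0.34) = -ln(0.66) = 0.4155
L[2] = -ln(1-0.917) = -ln(0.083) = 2.4889
L[3] = -ln(0.183) = 1.6983
mean = (0.5997 + 0.4155 + 2.4889 + 1.6983)/4 = 1.3006

1.3006


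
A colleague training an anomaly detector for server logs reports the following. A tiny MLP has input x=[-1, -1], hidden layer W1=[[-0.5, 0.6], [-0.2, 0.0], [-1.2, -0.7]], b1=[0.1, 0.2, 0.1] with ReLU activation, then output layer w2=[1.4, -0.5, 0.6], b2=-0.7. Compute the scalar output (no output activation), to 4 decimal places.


z1[0] = (-0.5)·(-1) + (0.6)·(-1) + 0.1 = 0.0
z1[1] = (-0.2)·(-1) + (0.0)·(-1) + 0.2 = 0.4
z1[2] = (-1.2)·(-1) + (-0.7)·(-1) + 0.1 = 2.0
h = ReLU(z1) = [0.0, 0.4, 2.0]
output = (1.4)·(0.0) + (-0.5)·(0.4) + (0.6)·(2.0) - 0.7 = 0.3

0.3


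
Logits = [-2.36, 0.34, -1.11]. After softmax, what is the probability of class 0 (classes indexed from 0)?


Exponentials: e^-2.36=0.0944, e^0.34=1.4049, e^-1.11=0.3296
Sum = 1.8289
Softmax = [0.0516, 0.7682, 0.1802]
p[0] = 0.0944/1.8289 = 0.0516

0.0516


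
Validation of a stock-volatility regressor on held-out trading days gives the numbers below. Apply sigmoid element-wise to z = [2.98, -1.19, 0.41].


σ(2.98) = 1/(1+e^-2.98) = 0.9517
σ(-1.19) = 1/(1+e^1.19) = 0.2333
σ(0.41) = 1/(1+e^-0.41) = 0.6011
result = [0.9517, 0.2333, 0.6011]

[0.9517, 0.2333, 0.6011]


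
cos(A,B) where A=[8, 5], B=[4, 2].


A·B = 8·4 + 5·2 = 42
‖A‖ = √89 = 9.434, ‖B‖ = √20 = 4.4721
cos = 42/(√89·√20) = 42/√1780 = 0.9955

0.9955


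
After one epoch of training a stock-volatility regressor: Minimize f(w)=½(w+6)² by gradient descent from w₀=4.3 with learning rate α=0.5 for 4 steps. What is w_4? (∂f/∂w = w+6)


step 1: grad = 4.3+6 = 10.3; w = 4.3 - 0.5·(10.3) = -0.85
step 2: grad = -0.85+6 = 5.15; w = -0.85 - 0.5·(5.15) = -3.425
step 3: grad = -3.425+6 = 2.575; w = -3.425 - 0.5·(2.575) = -4.7125
step 4: grad = -4.7125+6 = 1.2875; w = -4.7125 - 0.5·(1.2875) = -5.35625

-5.35625


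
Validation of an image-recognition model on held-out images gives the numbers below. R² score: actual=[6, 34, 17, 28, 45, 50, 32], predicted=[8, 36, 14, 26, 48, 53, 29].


ȳ = 30.2857
SS_res = Σ(y-ŷ)² = 48
SS_tot = Σ(y-ȳ)² = 1393.43
R² = 1 - SS_res/SS_tot = 1 - 0.0344 = 0.9656

0.9656


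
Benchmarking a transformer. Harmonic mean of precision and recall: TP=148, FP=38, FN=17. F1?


Precision = 148/186 = 0.7957
Recall = 148/165 = 0.897
F1 = 2·P·R/(P+R) = 2·TP/(2·TP+FP+FN) = 296/(296+38+17) = 296/351 = 0.8433

0.8433


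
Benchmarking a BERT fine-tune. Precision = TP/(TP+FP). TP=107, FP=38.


Precision = TP/(TP+FP)
= 107/(107+38)
= 107/145 = 73.79%

73.79%


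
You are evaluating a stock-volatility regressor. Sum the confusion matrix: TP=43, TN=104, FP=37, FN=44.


Total = TP + TN + FP + FN
= 43 + 104 + 37 + 44
= 228
(Predicted positive: 80, predicted negative: 148)

228


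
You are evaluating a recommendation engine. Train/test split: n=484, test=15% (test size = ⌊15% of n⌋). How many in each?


Test = ⌊484·15/100⌋ = 72
Train = 484 - 72 = 412

Train: 412, Test: 72


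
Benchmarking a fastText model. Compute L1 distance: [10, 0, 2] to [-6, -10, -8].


d = |10+ 6| + |0+ 10| + |2+ 8|
  = 16 + 10 + 10
  = 36

36


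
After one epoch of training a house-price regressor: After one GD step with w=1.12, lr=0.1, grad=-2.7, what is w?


w_new = w - α·∇
= 1.12 - 0.1·-2.7
= 1.12 + 0.27
= 1.39

1.39


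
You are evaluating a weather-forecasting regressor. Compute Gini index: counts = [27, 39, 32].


Probabilities: [27/98, 39/98, 32/98] ≈ [0.2755, 0.398, 0.3265]
Σpᵢ² = (729 + 1521 + 1024)/98² = 3274/9604
Gini = 1 - Σpᵢ² = 1 - 3274/9604 = 0.6591

0.6591


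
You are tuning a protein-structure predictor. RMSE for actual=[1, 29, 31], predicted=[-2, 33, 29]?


MSE = 29/3 = 9.6667
RMSE = √(29/3) = 3.1091

3.1091


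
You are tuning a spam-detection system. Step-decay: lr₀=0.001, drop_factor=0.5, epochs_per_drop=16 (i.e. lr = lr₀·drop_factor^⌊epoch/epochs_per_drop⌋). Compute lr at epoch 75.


n_drops = ⌊75/16⌋ = 4
lr = 0.001·0.5^4 = 0.001·0.0625 = 0.0000625

0.0000625


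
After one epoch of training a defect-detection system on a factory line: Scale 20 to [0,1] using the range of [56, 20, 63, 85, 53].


min=20, max=85
(20-20)/(85-20) = 0/65 = 0.0

0.0


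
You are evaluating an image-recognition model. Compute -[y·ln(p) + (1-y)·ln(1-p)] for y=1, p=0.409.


BCE = -[y·ln(p) + (1-y)·ln(1-p)]
= -1·ln(0.409) - 0
= -ln(0.409) = 0.894

0.894


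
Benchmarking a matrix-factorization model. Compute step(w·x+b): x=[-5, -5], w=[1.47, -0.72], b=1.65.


z = (-5)·(1.47) + (-5)·(-0.72) + 1.65
  = -2.1
step(z) = 0 (z<0)

0


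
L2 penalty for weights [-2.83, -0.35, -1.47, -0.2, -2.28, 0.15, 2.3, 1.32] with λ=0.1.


‖w‖₂² = (-2.83)² + (-0.35)² + (-1.47)² + (-0.2)² + (-2.28)² + (0.15)² + (2.3)² + (1.32)²
     = 8.0089 + 0.1225 + 2.1609 + 0.04 + 5.1984 + 0.0225 + 5.29 + 1.7424
     = 22.5856
λ·‖w‖₂² = 0.1·22.5856 = 2.25856

2.25856


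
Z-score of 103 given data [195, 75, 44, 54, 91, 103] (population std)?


μ = 93.6667, σ = 49.5838
z = (103 - 93.6667)/49.5838 = 0.1882

0.1882


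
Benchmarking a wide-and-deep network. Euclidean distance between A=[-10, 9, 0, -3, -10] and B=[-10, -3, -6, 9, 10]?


d = √((-10+ 10)² + (9+ 3)² + (0+ 6)² + (-3-9)² + (-10-10)²)
  = √(0 + 144 + 36 + 144 + 400)
  = √724 = 26.9072

26.9072


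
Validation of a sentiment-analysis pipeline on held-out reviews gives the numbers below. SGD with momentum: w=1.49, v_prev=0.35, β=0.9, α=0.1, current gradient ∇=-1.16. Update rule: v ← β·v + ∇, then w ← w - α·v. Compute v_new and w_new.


v_new = 0.9·0.35 - 1.16 = 0.315 - 1.16 = -0.845
w_new = 1.49 - 0.1·-0.845 = 1.49 + 0.0845 = 1.5745

v_new=-0.845, w_new=1.5745


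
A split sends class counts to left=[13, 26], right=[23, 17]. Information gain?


Parent = [36, 43], H_parent = 0.9943
H_left = 0.9183 (n=39), H_right = 0.9837 (n=40)
H_children = (39/79)·0.9183 + (40/79)·0.9837 = 0.9514
IG = 0.9943 - 0.9514 = 0.0429

0.0429


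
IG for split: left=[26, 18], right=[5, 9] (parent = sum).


Parent = [31, 27], H_parent = 0.9966
H_left = 0.976 (n=44), H_right = 0.9403 (n=14)
H_children = (44/58)·0.976 + (14/58)·0.9403 = 0.9674
IG = 0.9966 - 0.9674 = 0.0292

0.0292


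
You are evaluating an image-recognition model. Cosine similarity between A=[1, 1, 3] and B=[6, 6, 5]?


A·B = 1·6 + 1·6 + 3·5 = 27
‖A‖ = √11 = 3.3166, ‖B‖ = √97 = 9.8489
cos = 27/(√11·√97) = 27/√1067 = 0.8266

0.8266


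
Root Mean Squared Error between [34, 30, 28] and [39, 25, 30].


MSE = 54/3 = 18
RMSE = √(54/3) = 4.2426

4.2426


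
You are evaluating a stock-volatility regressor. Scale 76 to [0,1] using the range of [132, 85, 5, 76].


min=5, max=132
(76-5)/(132-5) = 71/127 = 0.5591

0.5591


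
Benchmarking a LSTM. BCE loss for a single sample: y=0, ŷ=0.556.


BCE = -[y·ln(p) + (1-y)·ln(1-p)]
= -0 - 1·ln(1-0.556)
= -ln(0.444) = 0.8119

0.8119


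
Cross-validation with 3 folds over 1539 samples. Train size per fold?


Fold size = 1539/3 = 513
Training per fold = 1539 - 513 = 1026

1026


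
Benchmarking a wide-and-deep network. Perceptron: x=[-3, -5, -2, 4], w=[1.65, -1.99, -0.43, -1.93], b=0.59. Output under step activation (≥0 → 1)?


z = (-3)·(1.65) + (-5)·(-1.99) + (-2)·(-0.43) + (4)·(-1.93) + 0.59
  = -1.27
step(z) = 0 (z<0)

0


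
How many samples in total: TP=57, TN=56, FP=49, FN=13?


Total = TP + TN + FP + FN
= 57 + 56 + 49 + 13
= 175
(Predicted positive: 106, predicted negative: 69)

175


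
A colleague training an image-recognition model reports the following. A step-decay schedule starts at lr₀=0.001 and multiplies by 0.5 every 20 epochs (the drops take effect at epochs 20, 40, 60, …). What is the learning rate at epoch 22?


n_drops = ⌊22/20⌋ = 1
lr = 0.001·0.5^1 = 0.001·0.5 = 0.0005

0.0005


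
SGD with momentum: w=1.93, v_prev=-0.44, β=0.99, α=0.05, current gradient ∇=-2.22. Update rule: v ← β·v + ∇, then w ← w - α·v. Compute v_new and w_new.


v_new = 0.99·-0.44 - 2.22 = -0.4356 - 2.22 = -2.6556
w_new = 1.93 - 0.05·-2.6556 = 1.93 + 0.13278 = 2.06278

v_new=-2.6556, w_new=2.06278


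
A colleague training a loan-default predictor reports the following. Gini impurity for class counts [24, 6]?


Probabilities: [24/30, 6/30] ≈ [0.8, 0.2]
Σpᵢ² = (576 + 36)/30² = 612/900
Gini = 1 - Σpᵢ² = 1 - 612/900 = 0.32

0.32


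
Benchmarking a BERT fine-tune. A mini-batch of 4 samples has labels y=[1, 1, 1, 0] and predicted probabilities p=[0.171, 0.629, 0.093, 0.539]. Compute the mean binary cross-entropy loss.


L[0] = -ln(0.171) = 1.7661
L[1] = -ln(0.629) = 0.4636
L[2] = -ln(0.093) = 2.3752
L[3] = -ln(1-0.539) = -ln(0.461) = 0.7744
mean = (1.7661 + 0.4636 + 2.3752 + 0.7744)/4 = 1.3448

1.3448


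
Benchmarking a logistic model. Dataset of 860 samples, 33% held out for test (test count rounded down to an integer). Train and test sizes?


Test = ⌊860·33/100⌋ = 283
Train = 860 - 283 = 577

Train: 577, Test: 283


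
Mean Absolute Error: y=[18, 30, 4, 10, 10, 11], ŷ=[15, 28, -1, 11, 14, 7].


Absolute errors: |18-15|=3, |30-28|=2, |4+ 1|=5, |10-11|=1, |10-14|=4, |11-7|=4
Sum = 19
MAE = 19/6 = 19/6

19/6


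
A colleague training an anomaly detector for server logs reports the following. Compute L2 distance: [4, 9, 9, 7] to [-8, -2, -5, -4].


d = √((4+ 8)² + (9+ 2)² + (9+ 5)² + (7+ 4)²)
  = √(144 + 121 + 196 + 121)
  = √582 = 24.1247

24.1247


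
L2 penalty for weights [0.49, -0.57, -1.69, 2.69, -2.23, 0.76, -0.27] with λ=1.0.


‖w‖₂² = (0.49)² + (-0.57)² + (-1.69)² + (2.69)² + (-2.23)² + (0.76)² + (-0.27)²
     = 0.2401 + 0.3249 + 2.8561 + 7.2361 + 4.9729 + 0.5776 + 0.0729
     = 16.2806
λ·‖w‖₂² = 1.0·16.2806 = 16.2806

16.2806


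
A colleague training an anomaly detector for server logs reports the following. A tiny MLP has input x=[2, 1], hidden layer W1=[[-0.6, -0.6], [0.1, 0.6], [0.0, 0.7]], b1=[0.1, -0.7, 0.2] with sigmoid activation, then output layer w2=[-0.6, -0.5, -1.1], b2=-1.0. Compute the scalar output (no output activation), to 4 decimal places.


z1[0] = (-0.6)·(2) + (-0.6)·(1) + 0.1 = -1.7
z1[1] = (0.1)·(2) + (0.6)·(1) - 0.7 = 0.1
z1[2] = (0.0)·(2) + (0.7)·(1) + 0.2 = 0.9
h = sigmoid(z1) = [0.1545, 0.525, 0.7109]
output = (-0.6)·(0.1545) + (-0.5)·(0.525) + (-1.1)·(0.7109) - 1.0 = -2.1372

-2.1372


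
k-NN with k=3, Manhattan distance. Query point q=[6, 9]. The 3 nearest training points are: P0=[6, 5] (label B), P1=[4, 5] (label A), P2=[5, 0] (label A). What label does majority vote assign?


d(q,P0) = 4  (label B)
d(q,P1) = 6  (label A)
d(q,P2) = 10  (label A)
Votes: A=2, B=1
Majority → A

A


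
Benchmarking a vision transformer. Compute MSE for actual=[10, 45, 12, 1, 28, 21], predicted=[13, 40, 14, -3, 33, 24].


Squared errors: (10-13)²=9, (45-40)²=25, (12-14)²=4, (1+ 3)²=16, (28-33)²=25, (21-24)²=9
Sum = 88
MSE = 88/6 = 44/3

44/3


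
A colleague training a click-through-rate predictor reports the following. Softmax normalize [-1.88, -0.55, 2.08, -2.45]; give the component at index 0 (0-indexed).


Exponentials: e^-1.88=0.1526, e^-0.55=0.5769, e^2.08=8.0045, e^-2.45=0.0863
Sum = 8.8203
Softmax = [0.0173, 0.0654, 0.9075, 0.0098]
p[0] = 0.1526/8.8203 = 0.0173

0.0173


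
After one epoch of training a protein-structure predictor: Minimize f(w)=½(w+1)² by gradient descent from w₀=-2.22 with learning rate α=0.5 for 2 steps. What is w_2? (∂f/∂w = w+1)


step 1: grad = -2.22+1 = -1.22; w = -2.22 - 0.5·(-1.22) = -1.61
step 2: grad = -1.61+1 = -0.61; w = -1.61 - 0.5·(-0.61) = -1.305

-1.305


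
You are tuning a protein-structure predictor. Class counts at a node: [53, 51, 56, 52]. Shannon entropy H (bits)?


Probabilities: [53/212, 51/212, 56/212, 52/212] ≈ [0.25, 0.2406, 0.2642, 0.2453]
H = -((53/212)·log₂(53/212) + (51/212)·log₂(51/212) + (56/212)·log₂(56/212) + (52/212)·log₂(52/212))
  = 1.9991 bits

1.9991 bits


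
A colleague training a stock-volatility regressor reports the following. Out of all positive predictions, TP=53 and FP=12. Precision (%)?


Precision = TP/(TP+FP)
= 53/(53+12)
= 53/65 = 81.54%

81.54%


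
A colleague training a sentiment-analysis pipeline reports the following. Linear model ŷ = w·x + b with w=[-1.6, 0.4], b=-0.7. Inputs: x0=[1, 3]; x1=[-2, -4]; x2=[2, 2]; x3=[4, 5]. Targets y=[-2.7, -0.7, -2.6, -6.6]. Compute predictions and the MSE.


ŷ0 = (-1.6)·(1) + (0.4)·(3) - 0.7 = -1.1
ŷ1 = (-1.6)·(-2) + (0.4)·(-4) - 0.7 = 0.9
ŷ2 = (-1.6)·(2) + (0.4)·(2) - 0.7 = -3.1
ŷ3 = (-1.6)·(4) + (0.4)·(5) - 0.7 = -5.1
errors² = [2.56, 2.56, 0.25, 2.25]
MSE = 7.6200/4 = 1.905

1.905


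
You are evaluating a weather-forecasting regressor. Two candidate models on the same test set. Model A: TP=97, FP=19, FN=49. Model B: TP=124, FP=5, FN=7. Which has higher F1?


Model A: P=97/116=0.8362, R=97/146=0.6644, F1=2PR/(P+R)=2TP/(2TP+FP+FN)=194/262=0.7405
Model B: P=124/129=0.9612, R=124/131=0.9466, F1=2PR/(P+R)=2TP/(2TP+FP+FN)=248/260=0.9538
0.7405 < 0.9538 → Model B

Model B


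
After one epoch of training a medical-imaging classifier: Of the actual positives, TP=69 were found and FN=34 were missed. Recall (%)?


Recall = TP/(TP+FN)
= 69/(69+34)
= 69/103 = 66.99%

66.99%


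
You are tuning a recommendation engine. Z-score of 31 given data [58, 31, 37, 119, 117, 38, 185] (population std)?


μ = 83.5714, σ = 53.8831
z = (31 - 83.5714)/53.8831 = -0.9757

-0.9757


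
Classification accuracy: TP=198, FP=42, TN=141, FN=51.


Accuracy = (TP+TN)/(TP+TN+FP+FN)
= (198+141)/(432)
= 339/432 = 78.47%

78.47%


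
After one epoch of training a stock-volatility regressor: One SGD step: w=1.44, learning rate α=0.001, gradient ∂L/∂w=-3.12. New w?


w_new = w - α·∇
= 1.44 - 0.001·-3.12
= 1.44 + 0.00312
= 1.44312

1.44312


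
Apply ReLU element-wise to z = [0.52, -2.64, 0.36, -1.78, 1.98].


ReLU(0.52) = max(0, 0.52) = 0.52
ReLU(-2.64) = max(0, -2.64) = 0.0
ReLU(0.36) = max(0, 0.36) = 0.36
ReLU(-1.78) = max(0, -1.78) = 0.0
ReLU(1.98) = max(0, 1.98) = 1.98
result = [0.52, 0.0, 0.36, 0.0, 1.98]

[0.52, 0.0, 0.36, 0.0, 1.98]


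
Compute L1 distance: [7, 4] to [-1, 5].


d = |7+ 1| + |4-5|
  = 8 + 1
  = 9

9


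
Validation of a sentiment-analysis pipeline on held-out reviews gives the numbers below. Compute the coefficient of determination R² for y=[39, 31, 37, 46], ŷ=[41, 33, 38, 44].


ȳ = 38.25
SS_res = Σ(y-ŷ)² = 13
SS_tot = Σ(y-ȳ)² = 114.75
R² = 1 - SS_res/SS_tot = 1 - 0.1133 = 0.8867

0.8867


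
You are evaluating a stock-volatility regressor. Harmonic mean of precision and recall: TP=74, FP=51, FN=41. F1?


Precision = 74/125 = 0.592
Recall = 74/115 = 0.6435
F1 = 2·P·R/(P+R) = 2·TP/(2·TP+FP+FN) = 148/(148+51+41) = 148/240 = 0.6167

0.6167


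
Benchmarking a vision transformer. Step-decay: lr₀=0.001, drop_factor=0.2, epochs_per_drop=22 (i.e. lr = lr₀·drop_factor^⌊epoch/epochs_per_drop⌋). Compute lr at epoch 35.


n_drops = ⌊35/22⌋ = 1
lr = 0.001·0.2^1 = 0.001·0.2 = 0.0002

0.0002


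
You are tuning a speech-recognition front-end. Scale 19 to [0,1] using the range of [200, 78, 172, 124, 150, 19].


min=19, max=200
(19-19)/(200-19) = 0/181 = 0.0

0.0


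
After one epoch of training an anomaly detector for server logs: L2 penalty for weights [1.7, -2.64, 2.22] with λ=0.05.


‖w‖₂² = (1.7)² + (-2.64)² + (2.22)²
     = 2.89 + 6.9696 + 4.9284
     = 14.788
λ·‖w‖₂² = 0.05·14.788 = 0.7394

0.7394


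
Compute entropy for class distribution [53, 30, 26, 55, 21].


Probabilities: [53/185, 30/185, 26/185, 55/185, 21/185] ≈ [0.2865, 0.1622, 0.1405, 0.2973, 0.1135]
H = -((53/185)·log₂(53/185) + (30/185)·log₂(30/185) + (26/185)·log₂(26/185) + (55/185)·log₂(55/185) + (21/185)·log₂(21/185))
  = 2.2167 bits

2.2167 bits


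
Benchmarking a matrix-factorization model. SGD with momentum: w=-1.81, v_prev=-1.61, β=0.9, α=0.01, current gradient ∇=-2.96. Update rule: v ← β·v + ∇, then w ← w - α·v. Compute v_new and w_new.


v_new = 0.9·-1.61 - 2.96 = -1.449 - 2.96 = -4.409
w_new = -1.81 - 0.01·-4.409 = -1.81 + 0.04409 = -1.76591

v_new=-4.409, w_new=-1.76591


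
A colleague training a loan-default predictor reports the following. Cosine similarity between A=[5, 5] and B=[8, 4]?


A·B = 5·8 + 5·4 = 60
‖A‖ = √50 = 7.0711, ‖B‖ = √80 = 8.9443
cos = 60/(√50·√80) = 60/√4000 = 0.9487

0.9487


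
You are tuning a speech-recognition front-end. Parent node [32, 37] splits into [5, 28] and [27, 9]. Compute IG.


Parent = [32, 37], H_parent = 0.9962
H_left = 0.6136 (n=33), H_right = 0.8113 (n=36)
H_children = (33/69)·0.6136 + (36/69)·0.8113 = 0.7167
IG = 0.9962 - 0.7167 = 0.2795

0.2795


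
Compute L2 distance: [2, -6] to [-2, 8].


d = √((2+ 2)² + (-6-8)²)
  = √(16 + 196)
  = √212 = 14.5602

14.5602


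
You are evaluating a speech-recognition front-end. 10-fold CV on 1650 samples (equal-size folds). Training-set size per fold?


Fold size = 1650/10 = 165
Training per fold = 1650 - 165 = 1485

1485


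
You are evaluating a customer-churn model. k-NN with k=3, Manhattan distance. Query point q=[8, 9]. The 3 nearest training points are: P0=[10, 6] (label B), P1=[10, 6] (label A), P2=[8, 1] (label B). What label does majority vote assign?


d(q,P0) = 5  (label B)
d(q,P1) = 5  (label A)
d(q,P2) = 8  (label B)
Votes: A=1, B=2
Majority → B

B


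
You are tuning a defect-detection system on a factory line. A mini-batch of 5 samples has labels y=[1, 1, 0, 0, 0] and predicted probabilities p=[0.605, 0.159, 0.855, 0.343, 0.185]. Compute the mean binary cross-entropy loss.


L[0] = -ln(0.605) = 0.5025
L[1] = -ln(0.159) = 1.8389
L[2] = -ln(1-0.855) = -ln(0.145) = 1.931
L[3] = -ln(1-0.343) = -ln(0.657) = 0.4201
L[4] = -ln(1-0.185) = -ln(0.815) = 0.2046
mean = (0.5025 + 1.8389 + 1.931 + 0.4201 + 0.2046)/5 = 0.9794

0.9794


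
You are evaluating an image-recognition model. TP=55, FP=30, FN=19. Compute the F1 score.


Precision = 55/85 = 0.6471
Recall = 55/74 = 0.7432
F1 = 2·P·R/(P+R) = 2·TP/(2·TP+FP+FN) = 110/(110+30+19) = 110/159 = 0.6918

0.6918


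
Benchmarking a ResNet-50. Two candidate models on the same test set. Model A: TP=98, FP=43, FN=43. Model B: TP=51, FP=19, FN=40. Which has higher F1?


Model A: P=98/141=0.695, R=98/141=0.695, F1=2PR/(P+R)=2TP/(2TP+FP+FN)=196/282=0.695
Model B: P=51/70=0.7286, R=51/91=0.5604, F1=2PR/(P+R)=2TP/(2TP+FP+FN)=102/161=0.6335
0.695 > 0.6335 → Model A

Model A


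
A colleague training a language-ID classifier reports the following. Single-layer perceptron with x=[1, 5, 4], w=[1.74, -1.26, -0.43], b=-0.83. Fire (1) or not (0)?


z = (1)·(1.74) + (5)·(-1.26) + (4)·(-0.43) - 0.83
  = -7.11
step(z) = 0 (z<0)

0


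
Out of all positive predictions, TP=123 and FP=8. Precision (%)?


Precision = TP/(TP+FP)
= 123/(123+8)
= 123/131 = 93.89%

93.89%


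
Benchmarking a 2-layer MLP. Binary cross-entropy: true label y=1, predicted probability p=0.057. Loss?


BCE = -[y·ln(p) + (1-y)·ln(1-p)]
= -1·ln(0.057) - 0
= -ln(0.057) = 2.8647

2.8647


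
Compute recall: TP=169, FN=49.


Recall = TP/(TP+FN)
= 169/(169+49)
= 169/218 = 77.52%

77.52%


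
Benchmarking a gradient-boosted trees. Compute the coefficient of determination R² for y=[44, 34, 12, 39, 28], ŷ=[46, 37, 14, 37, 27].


ȳ = 31.4
SS_res = Σ(y-ŷ)² = 22
SS_tot = Σ(y-ȳ)² = 611.2
R² = 1 - SS_res/SS_tot = 1 - 0.036 = 0.964

0.964
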